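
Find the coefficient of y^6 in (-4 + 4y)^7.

-114688

The general term is C(7,j)·(-4)^j·(4y)^(7-j); the y^6 term has j = 1.
C(7,1) = 7.
Coefficient = C(7,1) · (-4)^1 · 4^6 = 7 · (-4) · 4096 = -114688.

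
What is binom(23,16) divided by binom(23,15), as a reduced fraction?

1/2

C(n,k+1)/C(n,k) = (n−k)/(k+1) = (23−15)/(15+1) = 8/16 = 1/2.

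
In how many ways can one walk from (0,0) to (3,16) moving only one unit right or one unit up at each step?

Each path is a sequence of 19 steps with 3 rights: C(19,3) = 969.

969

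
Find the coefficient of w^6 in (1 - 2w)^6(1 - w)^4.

Coefficient of w^6 = Σ_{j} C(6,j)·(-2)^j·C(4,6-j)·(-1)^(6-j) for j from 2 to 6.
= 60 + 640 + 1440 + 768 + 64 = 2972.

2972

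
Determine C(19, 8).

75582

C(19,8) = (19·18·17·16·15·14·13·12) / 8! = 3047466240 / 40320 = 75582.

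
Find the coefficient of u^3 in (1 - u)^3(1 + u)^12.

Coefficient of u^3 = Σ_{j} C(3,j)·(-1)^j·C(12,3-j)·1^(3-j) for j from 0 to 3.
= 220 + (-198) + 36 + (-1) = 57.

57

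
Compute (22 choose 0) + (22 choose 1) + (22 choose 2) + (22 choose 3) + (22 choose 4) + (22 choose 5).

35443

1 + 22 + 231 + 1540 + 7315 + 26334 = 35443.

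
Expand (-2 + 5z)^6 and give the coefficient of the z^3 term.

-20000

The general term is C(6,j)·(-2)^j·(5z)^(6-j); the z^3 term has j = 3.
C(6,3) = 20.
Coefficient = C(6,3) · (-2)^3 · 5^3 = 20 · (-8) · 125 = -20000.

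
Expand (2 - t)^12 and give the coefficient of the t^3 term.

-112640

The general term is C(12,j)·(2)^j·(-t)^(12-j); the t^3 term has j = 9.
C(12,9) = 220.
Coefficient = C(12,9) · 2^9 · (-1)^3 = 220 · 512 · (-1) = -112640.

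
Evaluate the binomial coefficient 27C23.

C(27,23) = C(27,4) by symmetry.
C(27,4) = (27·26·25·24) / 4! = 421200 / 24 = 17550.

17550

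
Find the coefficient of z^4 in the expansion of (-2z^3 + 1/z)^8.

General term: C(8,j)·(-2z^3)^j·(1/z)^(8-j), with z-exponent 3j − 1(8−j) = 4j − 8.
Set 4j − 8 = 4: j = 3.
C(8,3) = 56; (-2)^3 = -8; 1^5 = 1.
Coefficient = 56 · (-8) · 1 = -448.

-448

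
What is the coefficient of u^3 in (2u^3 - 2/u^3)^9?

General term: C(9,j)·(2u^3)^j·(-2/u^3)^(9-j), with u-exponent 3j − 3(9−j) = 6j − 27.
Set 6j − 27 = 3: j = 5.
C(9,5) = 126; 2^5 = 32; (-2)^4 = 16.
Coefficient = 126 · 32 · 16 = 64512.

64512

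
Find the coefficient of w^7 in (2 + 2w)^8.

The general term is C(8,j)·(2)^j·(2w)^(8-j); the w^7 term has j = 1.
C(8,1) = 8.
Coefficient = C(8,1) · 2^1 · 2^7 = 8 · 2 · 128 = 2048.

2048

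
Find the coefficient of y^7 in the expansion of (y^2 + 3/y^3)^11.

General term: C(11,j)·(y^2)^j·(3/y^3)^(11-j), with y-exponent 2j − 3(11−j) = 5j − 33.
Set 5j − 33 = 7: j = 8.
C(11,8) = 165; 1^8 = 1; 3^3 = 27.
Coefficient = 165 · 1 · 27 = 4455.

4455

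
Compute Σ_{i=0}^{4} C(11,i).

1 + 11 + 55 + 165 + 330 = 562.

562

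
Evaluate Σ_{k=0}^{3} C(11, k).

232

1 + 11 + 55 + 165 = 232.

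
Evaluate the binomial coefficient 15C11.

1365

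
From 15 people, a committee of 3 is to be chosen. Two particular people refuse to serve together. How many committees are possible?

All 3-subsets: C(15,3) = 455. Those containing both fixed elements: C(13,1) = 13.
455 − 13 = 442.

442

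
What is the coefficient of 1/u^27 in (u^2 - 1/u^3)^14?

General term: C(14,j)·(u^2)^j·(-1/u^3)^(14-j), with u-exponent 2j − 3(14−j) = 5j − 42.
Set 5j − 42 = -27: j = 3.
C(14,3) = 364; 1^3 = 1; (-1)^11 = -1.
Coefficient = 364 · 1 · (-1) = -364.

-364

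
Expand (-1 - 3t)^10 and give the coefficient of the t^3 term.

The general term is C(10,j)·(-1)^j·(-3t)^(10-j); the t^3 term has j = 7.
C(10,7) = 120.
Coefficient = C(10,7) · (-1)^7 · (-3)^3 = 120 · (-1) · (-27) = 3240.

3240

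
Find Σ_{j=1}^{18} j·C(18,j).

Since j·C(18,j) = 18·C(17,j−1), the sum is 18·2^17 = 18·131072 = 2359296.

2359296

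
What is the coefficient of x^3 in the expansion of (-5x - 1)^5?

-1250

The general term is C(5,j)·(-5x)^j·(-1)^(5-j); the x^3 term has j = 3.
C(5,3) = 10.
Coefficient = C(5,3) · (-5)^3 = 10 · (-125) = -1250.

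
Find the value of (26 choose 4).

14950

C(26,4) = (26·25·24·23) / 4! = 358800 / 24 = 14950.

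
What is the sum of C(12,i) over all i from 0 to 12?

4096

The entries of row 12 sum to 2^12 = 4096.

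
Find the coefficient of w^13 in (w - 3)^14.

The general term is C(14,j)·(w)^j·(-3)^(14-j); the w^13 term has j = 13.
C(14,13) = 14.
Coefficient = C(14,13) · (-3)^1 = 14 · (-3) = -42.

-42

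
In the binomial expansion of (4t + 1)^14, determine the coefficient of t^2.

The general term is C(14,j)·(4t)^j·(1)^(14-j); the t^2 term has j = 2.
C(14,2) = 91.
Coefficient = C(14,2) · 4^2 = 91 · 16 = 1456.

1456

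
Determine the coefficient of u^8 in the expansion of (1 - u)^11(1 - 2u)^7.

494681

Coefficient of u^8 = Σ_{j} C(11,j)·(-1)^j·C(7,8-j)·(-2)^(8-j) for j from 1 to 8.
= 1408 + 24640 + 110880 + 184800 + 129360 + 38808 + 4620 + 165 = 494681.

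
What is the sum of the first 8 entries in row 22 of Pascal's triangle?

1 + 22 + 231 + 1540 + 7315 + 26334 + 74613 + 170544 = 280600.

280600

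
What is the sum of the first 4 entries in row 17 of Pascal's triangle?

1 + 17 + 136 + 680 = 834.

834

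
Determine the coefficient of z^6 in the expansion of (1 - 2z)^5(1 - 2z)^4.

5376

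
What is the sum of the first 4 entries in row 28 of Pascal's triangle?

3683

1 + 28 + 378 + 3276 = 3683.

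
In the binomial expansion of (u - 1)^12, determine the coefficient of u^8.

The general term is C(12,j)·(u)^j·(-1)^(12-j); the u^8 term has j = 8.
C(12,8) = 495.
Coefficient = C(12,8) = 495.

495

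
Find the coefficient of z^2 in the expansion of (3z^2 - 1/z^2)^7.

General term: C(7,j)·(3z^2)^j·(-1/z^2)^(7-j), with z-exponent 2j − 2(7−j) = 4j − 14.
Set 4j − 14 = 2: j = 4.
C(7,4) = 35; 3^4 = 81; (-1)^3 = -1.
Coefficient = 35 · 81 · (-1) = -2835.

-2835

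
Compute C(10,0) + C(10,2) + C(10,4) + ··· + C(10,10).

512

Half of (1+1)^10 + (1−1)^10 gives the even-index sum: 2^9 = 512.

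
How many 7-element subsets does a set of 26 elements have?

657800

C(26,7) = (26·25·24·23·22·21·20) / 7! = 3315312000 / 5040 = 657800.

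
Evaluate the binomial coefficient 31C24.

C(31,24) = C(31,7) by symmetry.
C(31,7) = (31·30·29·28·27·26·25) / 7! = 13253058000 / 5040 = 2629575.

2629575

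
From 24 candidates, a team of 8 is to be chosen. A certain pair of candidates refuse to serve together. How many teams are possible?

All 8-subsets: C(24,8) = 735471. Those containing both fixed elements: C(22,6) = 74613.
735471 − 74613 = 660858.

660858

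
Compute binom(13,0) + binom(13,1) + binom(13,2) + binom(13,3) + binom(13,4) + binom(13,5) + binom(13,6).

4096

1 + 13 + 78 + 286 + 715 + 1287 + 1716 = 4096.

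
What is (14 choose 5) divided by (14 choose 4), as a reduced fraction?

2

C(n,k+1)/C(n,k) = (n−k)/(k+1) = (14−4)/(4+1) = 10/5 = 2.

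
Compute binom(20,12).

125970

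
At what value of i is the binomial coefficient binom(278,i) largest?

139

C(278,i) is maximized at i = 278/2 = 139.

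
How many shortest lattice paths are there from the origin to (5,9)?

2002

Each path is a sequence of 14 steps with 5 rights: C(14,5) = 2002.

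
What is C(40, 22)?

C(40,22) = C(40,18) by symmetry.
C(40,18) = (40·39·38·37·36·35·34·33·32·31·30·29·28·27·26·25·24·23) / 18! = 725902806896876799590400000 / 6402373705728000 = 113380261800.

113380261800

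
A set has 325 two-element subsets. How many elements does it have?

n(n−1)/2 = 325 ⇒ n(n−1) = 650. Since 26·25 = 650, n = 26.

26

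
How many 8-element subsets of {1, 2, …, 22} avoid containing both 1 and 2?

281010

All 8-subsets: C(22,8) = 319770. Those containing both fixed elements: C(20,6) = 38760.
319770 − 38760 = 281010.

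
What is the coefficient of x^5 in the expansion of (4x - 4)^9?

33030144

The general term is C(9,j)·(4x)^j·(-4)^(9-j); the x^5 term has j = 5.
C(9,5) = 126.
Coefficient = C(9,5) · 4^5 · (-4)^4 = 126 · 1024 · 256 = 33030144.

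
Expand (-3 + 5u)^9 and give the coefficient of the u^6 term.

-35437500

The general term is C(9,j)·(-3)^j·(5u)^(9-j); the u^6 term has j = 3.
C(9,3) = 84.
Coefficient = C(9,3) · (-3)^3 · 5^6 = 84 · (-27) · 15625 = -35437500.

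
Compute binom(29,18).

34597290

C(29,18) = C(29,11) by symmetry.
C(29,11) = (29·28·27·26·25·24·23·22·21·20·19) / 11! = 1381013105472000 / 39916800 = 34597290.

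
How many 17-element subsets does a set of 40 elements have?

C(40,17) = (40·39·38·37·36·35·34·33·32·31·30·29·28·27·26·25·24) / 17! = 31560991604212034764800000 / 355687428096000 = 88732378800.

88732378800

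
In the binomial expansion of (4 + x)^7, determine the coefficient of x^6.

The general term is C(7,j)·(4)^j·(x)^(7-j); the x^6 term has j = 1.
C(7,1) = 7.
Coefficient = C(7,1) · 4^1 = 7 · 4 = 28.

28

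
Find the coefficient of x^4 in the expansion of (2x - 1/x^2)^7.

General term: C(7,j)·(2x)^j·(-1/x^2)^(7-j), with x-exponent 1j − 2(7−j) = 3j − 14.
Set 3j − 14 = 4: j = 6.
C(7,6) = 7; 2^6 = 64; (-1)^1 = -1.
Coefficient = 7 · 64 · (-1) = -448.

-448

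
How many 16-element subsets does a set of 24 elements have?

735471

C(24,16) = C(24,8) by symmetry.
C(24,8) = (24·23·22·21·20·19·18·17) / 8! = 29654190720 / 40320 = 735471.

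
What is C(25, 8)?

C(25,8) = (25·24·23·22·21·20·19·18) / 8! = 43609104000 / 40320 = 1081575.

1081575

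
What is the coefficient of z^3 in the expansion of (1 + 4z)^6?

1280

The general term is C(6,j)·(1)^j·(4z)^(6-j); the z^3 term has j = 3.
C(6,3) = 20.
Coefficient = C(6,3) · 4^3 = 20 · 64 = 1280.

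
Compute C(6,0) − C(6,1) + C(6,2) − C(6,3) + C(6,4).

The partial alternating sum Σ_{k=0}^{4} (−1)^k C(6,k) = (−1)^4 C(5,4) = 5.

5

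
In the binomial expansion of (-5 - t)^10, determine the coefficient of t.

19531250

The general term is C(10,j)·(-5)^j·(-t)^(10-j); the t^1 term has j = 9.
C(10,9) = 10.
Coefficient = C(10,9) · (-5)^9 · (-1)^1 = 10 · (-1953125) · (-1) = 19531250.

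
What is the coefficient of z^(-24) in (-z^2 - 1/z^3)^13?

General term: C(13,j)·(-z^2)^j·(-1/z^3)^(13-j), with z-exponent 2j − 3(13−j) = 5j − 39.
Set 5j − 39 = -24: j = 3.
C(13,3) = 286; (-1)^3 = -1; (-1)^10 = 1.
Coefficient = 286 · (-1) · 1 = -286.

-286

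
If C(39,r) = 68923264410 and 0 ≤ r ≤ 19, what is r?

19

C(39,r) increases on 0 ≤ r ≤ 19. C(39,18) = 62359143990 and C(39,19) = 68923264410, so r = 19.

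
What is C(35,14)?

2319959400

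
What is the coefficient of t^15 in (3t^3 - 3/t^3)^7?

General term: C(7,j)·(3t^3)^j·(-3/t^3)^(7-j), with t-exponent 3j − 3(7−j) = 6j − 21.
Set 6j − 21 = 15: j = 6.
C(7,6) = 7; 3^6 = 729; (-3)^1 = -3.
Coefficient = 7 · 729 · (-3) = -15309.

-15309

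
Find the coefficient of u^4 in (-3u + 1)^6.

The general term is C(6,j)·(-3u)^j·(1)^(6-j); the u^4 term has j = 4.
C(6,4) = 15.
Coefficient = C(6,4) · (-3)^4 = 15 · 81 = 1215.

1215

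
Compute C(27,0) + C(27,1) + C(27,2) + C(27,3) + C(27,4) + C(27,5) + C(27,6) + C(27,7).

1285624

1 + 27 + 351 + 2925 + 17550 + 80730 + 296010 + 888030 = 1285624.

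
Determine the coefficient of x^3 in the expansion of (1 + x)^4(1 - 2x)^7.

-24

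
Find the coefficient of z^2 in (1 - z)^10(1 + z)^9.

-9

Coefficient of z^2 = Σ_{j} C(10,j)·(-1)^j·C(9,2-j)·1^(2-j) for j from 0 to 2.
= 36 + (-90) + 45 = -9.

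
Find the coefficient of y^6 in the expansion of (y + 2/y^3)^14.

364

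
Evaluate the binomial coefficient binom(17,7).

C(17,7) = (17·16·15·14·13·12·11) / 7! = 98017920 / 5040 = 19448.

19448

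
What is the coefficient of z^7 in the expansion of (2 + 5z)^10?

75000000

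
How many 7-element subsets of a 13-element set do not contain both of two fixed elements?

All 7-subsets: C(13,7) = 1716. Those containing both fixed elements: C(11,5) = 462.
1716 − 462 = 1254.

1254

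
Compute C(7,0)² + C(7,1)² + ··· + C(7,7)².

3432

Σ C(7,j)² is the coefficient of x^7 in (1+x)^7(1+x)^7 = (1+x)^14, i.e. C(14,7) = 3432.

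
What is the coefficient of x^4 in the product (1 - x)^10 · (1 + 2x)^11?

Coefficient of x^4 = Σ_{j} C(10,j)·(-1)^j·C(11,4-j)·2^(4-j) for j from 0 to 4.
= 5280 + (-13200) + 9900 + (-2640) + 210 = -450.

-450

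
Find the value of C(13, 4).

715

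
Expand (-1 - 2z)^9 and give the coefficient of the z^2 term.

The general term is C(9,j)·(-1)^j·(-2z)^(9-j); the z^2 term has j = 7.
C(9,7) = 36.
Coefficient = C(9,7) · (-1)^7 · (-2)^2 = 36 · (-1) · 4 = -144.

-144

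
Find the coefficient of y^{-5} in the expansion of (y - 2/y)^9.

General term: C(9,j)·(y)^j·(-2/y)^(9-j), with y-exponent 1j − 1(9−j) = 2j − 9.
Set 2j − 9 = -5: j = 2.
C(9,2) = 36; 1^2 = 1; (-2)^7 = -128.
Coefficient = 36 · 1 · (-128) = -4608.

-4608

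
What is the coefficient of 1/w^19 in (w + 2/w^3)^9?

4608

General term: C(9,j)·(w)^j·(2/w^3)^(9-j), with w-exponent 1j − 3(9−j) = 4j − 27.
Set 4j − 27 = -19: j = 2.
C(9,2) = 36; 1^2 = 1; 2^7 = 128.
Coefficient = 36 · 1 · 128 = 4608.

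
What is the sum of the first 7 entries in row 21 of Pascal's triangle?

82160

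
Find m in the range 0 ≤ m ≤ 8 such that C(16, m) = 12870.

8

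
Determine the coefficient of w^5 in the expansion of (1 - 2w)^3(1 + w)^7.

Coefficient of w^5 = Σ_{j} C(3,j)·(-2)^j·C(7,5-j)·1^(5-j) for j from 0 to 3.
= 21 + (-210) + 420 + (-168) = 63.

63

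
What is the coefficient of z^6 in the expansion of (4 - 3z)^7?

20412

The general term is C(7,j)·(4)^j·(-3z)^(7-j); the z^6 term has j = 1.
C(7,1) = 7.
Coefficient = C(7,1) · 4^1 · (-3)^6 = 7 · 4 · 729 = 20412.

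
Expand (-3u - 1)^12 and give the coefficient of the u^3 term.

The general term is C(12,j)·(-3u)^j·(-1)^(12-j); the u^3 term has j = 3.
C(12,3) = 220.
Coefficient = C(12,3) · (-3)^3 · (-1)^9 = 220 · (-27) · (-1) = 5940.

5940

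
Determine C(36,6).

1947792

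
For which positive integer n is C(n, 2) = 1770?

60

n(n−1)/2 = 1770 ⇒ n(n−1) = 3540. Since 60·59 = 3540, n = 60.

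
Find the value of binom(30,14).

145422675

C(30,14) = (30·29·28·27·26·25·24·23·22·21·20·19·18·17) / 14! = 12677700308232960000 / 87178291200 = 145422675.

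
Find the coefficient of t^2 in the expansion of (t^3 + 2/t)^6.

240

General term: C(6,j)·(t^3)^j·(2/t)^(6-j), with t-exponent 3j − 1(6−j) = 4j − 6.
Set 4j − 6 = 2: j = 2.
C(6,2) = 15; 1^2 = 1; 2^4 = 16.
Coefficient = 15 · 1 · 16 = 240.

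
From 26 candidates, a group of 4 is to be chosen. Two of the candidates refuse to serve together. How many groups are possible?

14674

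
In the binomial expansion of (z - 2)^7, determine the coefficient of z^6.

The general term is C(7,j)·(z)^j·(-2)^(7-j); the z^6 term has j = 6.
C(7,6) = 7.
Coefficient = C(7,6) · (-2)^1 = 7 · (-2) = -14.

-14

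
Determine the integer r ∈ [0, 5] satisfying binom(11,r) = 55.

C(11,r) increases on 0 ≤ r ≤ 5. C(11,1) = 11 and C(11,2) = 55, so r = 2.

2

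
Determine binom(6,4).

C(6,4) = C(6,2) by symmetry.
C(6,2) = (6·5) / 2! = 30 / 2 = 15.

15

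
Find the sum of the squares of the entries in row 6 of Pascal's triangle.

By Vandermonde's identity, Σ C(6,k)² = C(12,6) = 924.

924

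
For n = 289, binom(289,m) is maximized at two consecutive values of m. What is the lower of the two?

144

For odd n = 289, C(289,m) peaks at m = (n−1)/2 and (n+1)/2; the lower is 144.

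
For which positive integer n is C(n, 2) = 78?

13

n(n−1)/2 = 78 ⇒ n(n−1) = 156. Since 13·12 = 156, n = 13.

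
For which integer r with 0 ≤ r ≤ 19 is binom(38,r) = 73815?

C(38,r) increases on 0 ≤ r ≤ 19. C(38,3) = 8436 and C(38,4) = 73815, so r = 4.

4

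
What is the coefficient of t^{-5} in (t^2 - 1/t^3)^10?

General term: C(10,j)·(t^2)^j·(-1/t^3)^(10-j), with t-exponent 2j − 3(10−j) = 5j − 30.
Set 5j − 30 = -5: j = 5.
C(10,5) = 252; 1^5 = 1; (-1)^5 = -1.
Coefficient = 252 · 1 · (-1) = -252.

-252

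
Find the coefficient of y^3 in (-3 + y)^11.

1082565

The general term is C(11,j)·(-3)^j·(y)^(11-j); the y^3 term has j = 8.
C(11,8) = 165.
Coefficient = C(11,8) · (-3)^8 = 165 · 6561 = 1082565.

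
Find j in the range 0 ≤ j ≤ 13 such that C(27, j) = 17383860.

C(27,j) increases on 0 ≤ j ≤ 13. C(27,11) = 13037895 and C(27,12) = 17383860, so j = 12.

12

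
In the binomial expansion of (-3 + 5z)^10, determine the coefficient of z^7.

-253125000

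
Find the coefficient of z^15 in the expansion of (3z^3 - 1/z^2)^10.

-262440

General term: C(10,j)·(3z^3)^j·(-1/z^2)^(10-j), with z-exponent 3j − 2(10−j) = 5j − 20.
Set 5j − 20 = 15: j = 7.
C(10,7) = 120; 3^7 = 2187; (-1)^3 = -1.
Coefficient = 120 · 2187 · (-1) = -262440.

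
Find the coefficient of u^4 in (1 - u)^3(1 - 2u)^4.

Coefficient of u^4 = Σ_{j} C(3,j)·(-1)^j·C(4,4-j)·(-2)^(4-j) for j from 0 to 3.
= 16 + 96 + 72 + 8 = 192.

192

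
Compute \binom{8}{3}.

56

C(8,3) = (8·7·6) / 3! = 336 / 6 = 56.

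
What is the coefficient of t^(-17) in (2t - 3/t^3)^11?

-11547360

General term: C(11,j)·(2t)^j·(-3/t^3)^(11-j), with t-exponent 1j − 3(11−j) = 4j − 33.
Set 4j − 33 = -17: j = 4.
C(11,4) = 330; 2^4 = 16; (-3)^7 = -2187.
Coefficient = 330 · 16 · (-2187) = -11547360.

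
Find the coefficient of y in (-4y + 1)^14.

-56

The general term is C(14,j)·(-4y)^j·(1)^(14-j); the y^1 term has j = 1.
C(14,1) = 14.
Coefficient = C(14,1) · (-4)^1 = 14 · (-4) = -56.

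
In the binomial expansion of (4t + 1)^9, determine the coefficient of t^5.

The general term is C(9,j)·(4t)^j·(1)^(9-j); the t^5 term has j = 5.
C(9,5) = 126.
Coefficient = C(9,5) · 4^5 = 126 · 1024 = 129024.

129024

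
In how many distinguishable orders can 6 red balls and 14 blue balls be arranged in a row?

38760

Choose positions for the red balls: C(20,6) = 38760.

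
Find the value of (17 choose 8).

C(17,8) = (17·16·15·14·13·12·11·10) / 8! = 980179200 / 40320 = 24310.

24310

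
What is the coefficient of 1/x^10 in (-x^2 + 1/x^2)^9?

General term: C(9,j)·(-x^2)^j·(1/x^2)^(9-j), with x-exponent 2j − 2(9−j) = 4j − 18.
Set 4j − 18 = -10: j = 2.
C(9,2) = 36; (-1)^2 = 1; 1^7 = 1.
Coefficient = 36 · 1 · 1 = 36.

36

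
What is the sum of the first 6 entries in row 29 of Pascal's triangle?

1 + 29 + 406 + 3654 + 23751 + 118755 = 146596.

146596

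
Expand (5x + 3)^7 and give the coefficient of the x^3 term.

354375

The general term is C(7,j)·(5x)^j·(3)^(7-j); the x^3 term has j = 3.
C(7,3) = 35.
Coefficient = C(7,3) · 5^3 · 3^4 = 35 · 125 · 81 = 354375.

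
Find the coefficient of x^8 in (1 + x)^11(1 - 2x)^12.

-3003

Coefficient of x^8 = Σ_{j} C(11,j)·1^j·C(12,8-j)·(-2)^(8-j) for j from 0 to 8.
= 126720 + (-1115136) + 3252480 + (-4181760) + 2613600 + (-813120) + 121968 + (-7920) + 165 = -3003.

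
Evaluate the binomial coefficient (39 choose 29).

C(39,29) = C(39,10) by symmetry.
C(39,10) = (39·38·37·36·35·34·33·32·31·30) / 10! = 2306992893004800 / 3628800 = 635745396.

635745396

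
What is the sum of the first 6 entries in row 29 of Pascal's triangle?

1 + 29 + 406 + 3654 + 23751 + 118755 = 146596.

146596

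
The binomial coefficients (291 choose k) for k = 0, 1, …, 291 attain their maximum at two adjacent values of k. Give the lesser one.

For odd n = 291, C(291,k) peaks at k = (n−1)/2 and (n+1)/2; the lesser is 145.

145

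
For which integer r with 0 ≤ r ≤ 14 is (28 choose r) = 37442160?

C(28,r) increases on 0 ≤ r ≤ 14. C(28,12) = 30421755 and C(28,13) = 37442160, so r = 13.

13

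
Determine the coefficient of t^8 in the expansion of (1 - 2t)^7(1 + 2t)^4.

-2816

Coefficient of t^8 = Σ_{j} C(7,j)·(-2)^j·C(4,8-j)·2^(8-j) for j from 4 to 7.
= 8960 + (-21504) + 10752 + (-1024) = -2816.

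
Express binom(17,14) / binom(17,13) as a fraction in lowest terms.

2/7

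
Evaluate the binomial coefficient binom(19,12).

50388

C(19,12) = C(19,7) by symmetry.
C(19,7) = (19·18·17·16·15·14·13) / 7! = 253955520 / 5040 = 50388.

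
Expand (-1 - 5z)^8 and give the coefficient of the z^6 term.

The general term is C(8,j)·(-1)^j·(-5z)^(8-j); the z^6 term has j = 2.
C(8,2) = 28.
Coefficient = C(8,2) · (-5)^6 = 28 · 15625 = 437500.

437500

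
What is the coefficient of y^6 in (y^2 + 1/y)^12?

General term: C(12,j)·(y^2)^j·(1/y)^(12-j), with y-exponent 2j − 1(12−j) = 3j − 12.
Set 3j − 12 = 6: j = 6.
C(12,6) = 924; 1^6 = 1; 1^6 = 1.
Coefficient = 924 · 1 · 1 = 924.

924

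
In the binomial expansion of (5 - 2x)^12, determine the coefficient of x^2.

2578125000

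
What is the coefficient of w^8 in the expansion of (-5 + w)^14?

46921875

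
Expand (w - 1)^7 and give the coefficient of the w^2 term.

The general term is C(7,j)·(w)^j·(-1)^(7-j); the w^2 term has j = 2.
C(7,2) = 21.
Coefficient = C(7,2) · (-1)^5 = 21 · (-1) = -21.

-21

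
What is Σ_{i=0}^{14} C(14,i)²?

40116600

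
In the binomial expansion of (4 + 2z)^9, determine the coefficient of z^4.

2064384

The general term is C(9,j)·(4)^j·(2z)^(9-j); the z^4 term has j = 5.
C(9,5) = 126.
Coefficient = C(9,5) · 4^5 · 2^4 = 126 · 1024 · 16 = 2064384.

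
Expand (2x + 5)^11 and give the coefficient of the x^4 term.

The general term is C(11,j)·(2x)^j·(5)^(11-j); the x^4 term has j = 4.
C(11,4) = 330.
Coefficient = C(11,4) · 2^4 · 5^7 = 330 · 16 · 78125 = 412500000.

412500000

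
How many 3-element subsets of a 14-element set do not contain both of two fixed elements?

All 3-subsets: C(14,3) = 364. Those containing both fixed elements: C(12,1) = 12.
364 − 12 = 352.

352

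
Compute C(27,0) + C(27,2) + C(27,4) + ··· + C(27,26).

67108864

Half of (1+1)^27 + (1−1)^27 gives the even-index sum: 2^26 = 67108864.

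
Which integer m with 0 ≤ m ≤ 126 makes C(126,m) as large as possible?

C(126,m) is maximized at m = 126/2 = 63.

63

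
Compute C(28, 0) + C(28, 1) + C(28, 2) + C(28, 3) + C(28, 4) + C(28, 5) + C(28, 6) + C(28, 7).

1683218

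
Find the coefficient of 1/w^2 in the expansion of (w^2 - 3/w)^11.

1082565

General term: C(11,j)·(w^2)^j·(-3/w)^(11-j), with w-exponent 2j − 1(11−j) = 3j − 11.
Set 3j − 11 = -2: j = 3.
C(11,3) = 165; 1^3 = 1; (-3)^8 = 6561.
Coefficient = 165 · 1 · 6561 = 1082565.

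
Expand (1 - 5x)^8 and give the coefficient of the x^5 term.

The general term is C(8,j)·(1)^j·(-5x)^(8-j); the x^5 term has j = 3.
C(8,3) = 56.
Coefficient = C(8,3) · (-5)^5 = 56 · (-3125) = -175000.

-175000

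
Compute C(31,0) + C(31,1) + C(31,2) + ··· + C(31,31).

The entries of row 31 sum to 2^31 = 2147483648.

2147483648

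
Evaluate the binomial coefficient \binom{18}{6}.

18564

C(18,6) = (18·17·16·15·14·13) / 6! = 13366080 / 720 = 18564.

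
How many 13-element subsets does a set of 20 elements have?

C(20,13) = C(20,7) by symmetry.
C(20,7) = (20·19·18·17·16·15·14) / 7! = 390700800 / 5040 = 77520.

77520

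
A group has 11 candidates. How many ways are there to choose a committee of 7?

This is C(11,7) = 330.

330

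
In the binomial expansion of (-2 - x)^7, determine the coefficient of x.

The general term is C(7,j)·(-2)^j·(-x)^(7-j); the x^1 term has j = 6.
C(7,6) = 7.
Coefficient = C(7,6) · (-2)^6 · (-1)^1 = 7 · 64 · (-1) = -448.

-448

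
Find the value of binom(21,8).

203490

C(21,8) = (21·20·19·18·17·16·15·14) / 8! = 8204716800 / 40320 = 203490.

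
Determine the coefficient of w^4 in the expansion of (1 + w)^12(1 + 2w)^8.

17903

Coefficient of w^4 = Σ_{j} C(12,j)·1^j·C(8,4-j)·2^(4-j) for j from 0 to 4.
= 1120 + 5376 + 7392 + 3520 + 495 = 17903.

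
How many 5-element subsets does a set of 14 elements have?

C(14,5) = (14·13·12·11·10) / 5! = 240240 / 120 = 2002.

2002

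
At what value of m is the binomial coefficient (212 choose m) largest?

106

C(212,m) is maximized at m = 212/2 = 106.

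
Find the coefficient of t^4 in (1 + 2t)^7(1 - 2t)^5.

80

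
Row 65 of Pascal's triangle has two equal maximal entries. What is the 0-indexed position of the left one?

32

For odd n = 65, C(65,k) peaks at k = (n−1)/2 and (n+1)/2; the lesser is 32.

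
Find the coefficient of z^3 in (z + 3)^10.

The general term is C(10,j)·(z)^j·(3)^(10-j); the z^3 term has j = 3.
C(10,3) = 120.
Coefficient = C(10,3) · 3^7 = 120 · 2187 = 262440.

262440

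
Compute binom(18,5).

C(18,5) = (18·17·16·15·14) / 5! = 1028160 / 120 = 8568.

8568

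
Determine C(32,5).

201376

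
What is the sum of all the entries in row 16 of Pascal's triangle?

65536

Setting x = 1 in (1+x)^16 gives Σ C(16,r) = 2^16 = 65536.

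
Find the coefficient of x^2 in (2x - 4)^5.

The general term is C(5,j)·(2x)^j·(-4)^(5-j); the x^2 term has j = 2.
C(5,2) = 10.
Coefficient = C(5,2) · 2^2 · (-4)^3 = 10 · 4 · (-64) = -2560.

-2560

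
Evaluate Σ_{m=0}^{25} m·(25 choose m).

419430400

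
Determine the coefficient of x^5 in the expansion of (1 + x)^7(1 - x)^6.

Coefficient of x^5 = Σ_{j} C(7,j)·1^j·C(6,5-j)·(-1)^(5-j) for j from 0 to 5.
= (-6) + 105 + (-420) + 525 + (-210) + 21 = 15.

15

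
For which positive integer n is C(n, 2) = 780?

n(n−1)/2 = 780 ⇒ n(n−1) = 1560. Since 40·39 = 1560, n = 40.

40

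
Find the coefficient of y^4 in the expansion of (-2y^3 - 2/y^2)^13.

-14057472

General term: C(13,j)·(-2y^3)^j·(-2/y^2)^(13-j), with y-exponent 3j − 2(13−j) = 5j − 26.
Set 5j − 26 = 4: j = 6.
C(13,6) = 1716; (-2)^6 = 64; (-2)^7 = -128.
Coefficient = 1716 · 64 · (-128) = -14057472.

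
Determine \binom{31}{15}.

C(31,15) = (31·30·29·28·27·26·25·24·23·22·21·20·19·18·17) / 15! = 393008709555221760000 / 1307674368000 = 300540195.

300540195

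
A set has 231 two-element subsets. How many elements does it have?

22

n(n−1)/2 = 231 ⇒ n(n−1) = 462. Since 22·21 = 462, n = 22.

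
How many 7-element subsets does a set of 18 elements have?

31824

C(18,7) = (18·17·16·15·14·13·12) / 7! = 160392960 / 5040 = 31824.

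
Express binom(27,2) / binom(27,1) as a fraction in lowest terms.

13

C(n,k+1)/C(n,k) = (n−k)/(k+1) = (27−1)/(1+1) = 26/2 = 13.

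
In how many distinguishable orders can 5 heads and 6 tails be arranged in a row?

Choose positions for the heads: C(11,5) = 462.

462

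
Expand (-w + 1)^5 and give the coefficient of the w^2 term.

The general term is C(5,j)·(-w)^j·(1)^(5-j); the w^2 term has j = 2.
C(5,2) = 10.
Coefficient = C(5,2) = 10.

10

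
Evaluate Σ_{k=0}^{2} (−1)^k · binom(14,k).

78

The partial alternating sum Σ_{k=0}^{2} (−1)^k C(14,k) = (−1)^2 C(13,2) = 78.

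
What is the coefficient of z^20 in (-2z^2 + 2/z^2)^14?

General term: C(14,j)·(-2z^2)^j·(2/z^2)^(14-j), with z-exponent 2j − 2(14−j) = 4j − 28.
Set 4j − 28 = 20: j = 12.
C(14,12) = 91; (-2)^12 = 4096; 2^2 = 4.
Coefficient = 91 · 4096 · 4 = 1490944.

1490944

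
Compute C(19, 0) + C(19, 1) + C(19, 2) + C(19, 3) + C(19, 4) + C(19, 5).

16664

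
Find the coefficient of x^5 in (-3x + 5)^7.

-127575

The general term is C(7,j)·(-3x)^j·(5)^(7-j); the x^5 term has j = 5.
C(7,5) = 21.
Coefficient = C(7,5) · (-3)^5 · 5^2 = 21 · (-243) · 25 = -127575.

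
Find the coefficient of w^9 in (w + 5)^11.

The general term is C(11,j)·(w)^j·(5)^(11-j); the w^9 term has j = 9.
C(11,9) = 55.
Coefficient = C(11,9) · 5^2 = 55 · 25 = 1375.

1375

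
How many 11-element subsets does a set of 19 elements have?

75582

C(19,11) = C(19,8) by symmetry.
C(19,8) = (19·18·17·16·15·14·13·12) / 8! = 3047466240 / 40320 = 75582.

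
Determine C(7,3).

35

C(7,3) = (7·6·5) / 3! = 210 / 6 = 35.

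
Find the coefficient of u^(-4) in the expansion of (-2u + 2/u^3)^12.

2027520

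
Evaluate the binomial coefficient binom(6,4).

15

C(6,4) = C(6,2) by symmetry.
C(6,2) = (6·5) / 2! = 30 / 2 = 15.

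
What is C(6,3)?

20

C(6,3) = (6·5·4) / 3! = 120 / 6 = 20.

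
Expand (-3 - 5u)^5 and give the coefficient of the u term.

-2025

The general term is C(5,j)·(-3)^j·(-5u)^(5-j); the u^1 term has j = 4.
C(5,4) = 5.
Coefficient = C(5,4) · (-3)^4 · (-5)^1 = 5 · 81 · (-5) = -2025.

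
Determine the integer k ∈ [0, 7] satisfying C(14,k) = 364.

3

C(14,k) increases on 0 ≤ k ≤ 7. C(14,2) = 91 and C(14,3) = 364, so k = 3.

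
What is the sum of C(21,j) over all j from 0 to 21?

2097152

The entries of row 21 sum to 2^21 = 2097152.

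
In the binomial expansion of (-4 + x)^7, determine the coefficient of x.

28672

The general term is C(7,j)·(-4)^j·(x)^(7-j); the x^1 term has j = 6.
C(7,6) = 7.
Coefficient = C(7,6) · (-4)^6 = 7 · 4096 = 28672.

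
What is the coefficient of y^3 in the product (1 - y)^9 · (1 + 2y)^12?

164

Coefficient of y^3 = Σ_{j} C(9,j)·(-1)^j·C(12,3-j)·2^(3-j) for j from 0 to 3.
= 1760 + (-2376) + 864 + (-84) = 164.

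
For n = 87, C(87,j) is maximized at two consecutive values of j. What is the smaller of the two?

For odd n = 87, C(87,j) peaks at j = (n−1)/2 and (n+1)/2; the smaller is 43.

43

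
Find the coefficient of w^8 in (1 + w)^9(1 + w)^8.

24310

(1 + w)^9(1 + w)^8 = (1 + w)^17, so the coefficient of w^8 is C(17,8)·1^8 = 24310·1 = 24310.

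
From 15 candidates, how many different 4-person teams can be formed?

1365

This is C(15,4) = 1365.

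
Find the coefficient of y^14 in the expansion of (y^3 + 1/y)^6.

General term: C(6,j)·(y^3)^j·(1/y)^(6-j), with y-exponent 3j − 1(6−j) = 4j − 6.
Set 4j − 6 = 14: j = 5.
C(6,5) = 6; 1^5 = 1; 1^1 = 1.
Coefficient = 6 · 1 · 1 = 6.

6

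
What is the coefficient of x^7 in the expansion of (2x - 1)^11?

42240

The general term is C(11,j)·(2x)^j·(-1)^(11-j); the x^7 term has j = 7.
C(11,7) = 330.
Coefficient = C(11,7) · 2^7 = 330 · 128 = 42240.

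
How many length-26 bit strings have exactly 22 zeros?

14950

Choose the 22 positions: C(26,22) = 14950.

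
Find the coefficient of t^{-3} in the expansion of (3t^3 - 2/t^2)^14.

General term: C(14,j)·(3t^3)^j·(-2/t^2)^(14-j), with t-exponent 3j − 2(14−j) = 5j − 28.
Set 5j − 28 = -3: j = 5.
C(14,5) = 2002; 3^5 = 243; (-2)^9 = -512.
Coefficient = 2002 · 243 · (-512) = -249080832.

-249080832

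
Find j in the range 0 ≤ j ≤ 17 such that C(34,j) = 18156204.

8

C(34,j) increases on 0 ≤ j ≤ 17. C(34,7) = 5379616 and C(34,8) = 18156204, so j = 8.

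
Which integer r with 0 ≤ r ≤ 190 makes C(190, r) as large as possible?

95

C(190,r) is maximized at r = 190/2 = 95.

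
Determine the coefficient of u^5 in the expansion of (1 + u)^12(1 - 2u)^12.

Coefficient of u^5 = Σ_{j} C(12,j)·1^j·C(12,5-j)·(-2)^(5-j) for j from 0 to 5.
= (-25344) + 95040 + (-116160) + 58080 + (-11880) + 792 = 528.

528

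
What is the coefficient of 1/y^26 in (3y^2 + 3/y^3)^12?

General term: C(12,j)·(3y^2)^j·(3/y^3)^(12-j), with y-exponent 2j − 3(12−j) = 5j − 36.
Set 5j − 36 = -26: j = 2.
C(12,2) = 66; 3^2 = 9; 3^10 = 59049.
Coefficient = 66 · 9 · 59049 = 35075106.

35075106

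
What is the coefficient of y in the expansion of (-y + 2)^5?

The general term is C(5,j)·(-y)^j·(2)^(5-j); the y^1 term has j = 1.
C(5,1) = 5.
Coefficient = C(5,1) · (-1)^1 · 2^4 = 5 · (-1) · 16 = -80.

-80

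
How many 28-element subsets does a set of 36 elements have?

30260340

C(36,28) = C(36,8) by symmetry.
C(36,8) = (36·35·34·33·32·31·30·29) / 8! = 1220096908800 / 40320 = 30260340.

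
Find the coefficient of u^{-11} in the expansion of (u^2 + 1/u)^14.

14

General term: C(14,j)·(u^2)^j·(1/u)^(14-j), with u-exponent 2j − 1(14−j) = 3j − 14.
Set 3j − 14 = -11: j = 1.
C(14,1) = 14; 1^1 = 1; 1^13 = 1.
Coefficient = 14 · 1 · 1 = 14.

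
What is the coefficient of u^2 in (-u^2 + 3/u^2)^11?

112266

General term: C(11,j)·(-u^2)^j·(3/u^2)^(11-j), with u-exponent 2j − 2(11−j) = 4j − 22.
Set 4j − 22 = 2: j = 6.
C(11,6) = 462; (-1)^6 = 1; 3^5 = 243.
Coefficient = 462 · 1 · 243 = 112266.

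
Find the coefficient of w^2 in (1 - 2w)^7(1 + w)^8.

0

Coefficient of w^2 = Σ_{j} C(7,j)·(-2)^j·C(8,2-j)·1^(2-j) for j from 0 to 2.
= 28 + (-112) + 84 = 0.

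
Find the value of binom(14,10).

C(14,10) = C(14,4) by symmetry.
C(14,4) = (14·13·12·11) / 4! = 24024 / 24 = 1001.

1001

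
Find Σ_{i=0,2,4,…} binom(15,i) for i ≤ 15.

16384

Even-i terms of row 15 sum to 2^14 = 16384.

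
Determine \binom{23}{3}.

C(23,3) = (23·22·21) / 3! = 10626 / 6 = 1771.

1771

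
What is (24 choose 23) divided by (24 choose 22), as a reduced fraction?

C(n,k+1)/C(n,k) = (n−k)/(k+1) = (24−22)/(22+1) = 2/23.

2/23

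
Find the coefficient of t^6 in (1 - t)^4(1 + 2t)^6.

156

Coefficient of t^6 = Σ_{j} C(4,j)·(-1)^j·C(6,6-j)·2^(6-j) for j from 0 to 4.
= 64 + (-768) + 1440 + (-640) + 60 = 156.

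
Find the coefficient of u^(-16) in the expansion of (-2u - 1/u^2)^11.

-220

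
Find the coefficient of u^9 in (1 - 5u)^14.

The general term is C(14,j)·(1)^j·(-5u)^(14-j); the u^9 term has j = 5.
C(14,5) = 2002.
Coefficient = C(14,5) · (-5)^9 = 2002 · (-1953125) = -3910156250.

-3910156250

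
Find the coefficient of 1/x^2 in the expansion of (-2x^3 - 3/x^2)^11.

General term: C(11,j)·(-2x^3)^j·(-3/x^2)^(11-j), with x-exponent 3j − 2(11−j) = 5j − 22.
Set 5j − 22 = -2: j = 4.
C(11,4) = 330; (-2)^4 = 16; (-3)^7 = -2187.
Coefficient = 330 · 16 · (-2187) = -11547360.

-11547360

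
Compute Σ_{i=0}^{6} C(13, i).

4096

1 + 13 + 78 + 286 + 715 + 1287 + 1716 = 4096.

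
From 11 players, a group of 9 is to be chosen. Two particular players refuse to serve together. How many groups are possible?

19

All 9-subsets: C(11,9) = 55. Those containing both fixed elements: C(9,7) = 36.
55 − 36 = 19.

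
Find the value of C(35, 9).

C(35,9) = (35·34·33·32·31·30·29·28·27) / 9! = 25622035084800 / 362880 = 70607460.

70607460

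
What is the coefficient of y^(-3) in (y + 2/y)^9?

5376

General term: C(9,j)·(y)^j·(2/y)^(9-j), with y-exponent 1j − 1(9−j) = 2j − 9.
Set 2j − 9 = -3: j = 3.
C(9,3) = 84; 1^3 = 1; 2^6 = 64.
Coefficient = 84 · 1 · 64 = 5376.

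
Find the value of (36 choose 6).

1947792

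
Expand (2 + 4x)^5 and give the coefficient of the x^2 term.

The general term is C(5,j)·(2)^j·(4x)^(5-j); the x^2 term has j = 3.
C(5,3) = 10.
Coefficient = C(5,3) · 2^3 · 4^2 = 10 · 8 · 16 = 1280.

1280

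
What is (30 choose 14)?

145422675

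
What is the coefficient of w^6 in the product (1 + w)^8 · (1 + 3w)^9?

Coefficient of w^6 = Σ_{j} C(8,j)·1^j·C(9,6-j)·3^(6-j) for j from 0 to 6.
= 61236 + 244944 + 285768 + 127008 + 22680 + 1512 + 28 = 743176.

743176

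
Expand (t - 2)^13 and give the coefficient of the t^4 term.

-366080

The general term is C(13,j)·(t)^j·(-2)^(13-j); the t^4 term has j = 4.
C(13,4) = 715.
Coefficient = C(13,4) · (-2)^9 = 715 · (-512) = -366080.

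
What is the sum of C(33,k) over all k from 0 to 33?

8589934592

The entries of row 33 sum to 2^33 = 8589934592.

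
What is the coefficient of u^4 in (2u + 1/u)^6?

192

General term: C(6,j)·(2u)^j·(1/u)^(6-j), with u-exponent 1j − 1(6−j) = 2j − 6.
Set 2j − 6 = 4: j = 5.
C(6,5) = 6; 2^5 = 32; 1^1 = 1.
Coefficient = 6 · 32 · 1 = 192.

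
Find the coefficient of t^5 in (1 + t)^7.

21

The general term is C(7,j)·(1)^j·(t)^(7-j); the t^5 term has j = 2.
C(7,2) = 21.
Coefficient = C(7,2) = 21.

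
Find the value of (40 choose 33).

C(40,33) = C(40,7) by symmetry.
C(40,7) = (40·39·38·37·36·35·34) / 7! = 93963542400 / 5040 = 18643560.

18643560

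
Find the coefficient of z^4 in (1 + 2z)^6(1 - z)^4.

-87

Coefficient of z^4 = Σ_{j} C(6,j)·2^j·C(4,4-j)·(-1)^(4-j) for j from 0 to 4.
= 1 + (-48) + 360 + (-640) + 240 = -87.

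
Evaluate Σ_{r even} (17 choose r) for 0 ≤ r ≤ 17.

65536

Even-r terms of row 17 sum to 2^16 = 65536.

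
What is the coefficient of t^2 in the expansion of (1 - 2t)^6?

The general term is C(6,j)·(1)^j·(-2t)^(6-j); the t^2 term has j = 4.
C(6,4) = 15.
Coefficient = C(6,4) · (-2)^2 = 15 · 4 = 60.

60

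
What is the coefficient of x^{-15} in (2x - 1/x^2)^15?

General term: C(15,j)·(2x)^j·(-1/x^2)^(15-j), with x-exponent 1j − 2(15−j) = 3j − 30.
Set 3j − 30 = -15: j = 5.
C(15,5) = 3003; 2^5 = 32; (-1)^10 = 1.
Coefficient = 3003 · 32 · 1 = 96096.

96096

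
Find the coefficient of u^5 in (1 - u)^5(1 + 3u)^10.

4685

Coefficient of u^5 = Σ_{j} C(5,j)·(-1)^j·C(10,5-j)·3^(5-j) for j from 0 to 5.
= 61236 + (-85050) + 32400 + (-4050) + 150 + (-1) = 4685.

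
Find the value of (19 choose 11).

75582

C(19,11) = C(19,8) by symmetry.
C(19,8) = (19·18·17·16·15·14·13·12) / 8! = 3047466240 / 40320 = 75582.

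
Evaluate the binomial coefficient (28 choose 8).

3108105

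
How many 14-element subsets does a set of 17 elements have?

C(17,14) = C(17,3) by symmetry.
C(17,3) = (17·16·15) / 3! = 4080 / 6 = 680.

680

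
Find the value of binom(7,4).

35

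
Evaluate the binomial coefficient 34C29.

C(34,29) = C(34,5) by symmetry.
C(34,5) = (34·33·32·31·30) / 5! = 33390720 / 120 = 278256.

278256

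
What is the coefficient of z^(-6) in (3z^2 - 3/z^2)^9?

General term: C(9,j)·(3z^2)^j·(-3/z^2)^(9-j), with z-exponent 2j − 2(9−j) = 4j − 18.
Set 4j − 18 = -6: j = 3.
C(9,3) = 84; 3^3 = 27; (-3)^6 = 729.
Coefficient = 84 · 27 · 729 = 1653372.

1653372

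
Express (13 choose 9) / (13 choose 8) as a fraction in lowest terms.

C(n,k+1)/C(n,k) = (n−k)/(k+1) = (13−8)/(8+1) = 5/9.

5/9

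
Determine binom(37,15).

C(37,15) = (37·36·35·34·33·32·31·30·29·28·27·26·25·24·23) / 15! = 12245324002983751680000 / 1307674368000 = 9364199760.

9364199760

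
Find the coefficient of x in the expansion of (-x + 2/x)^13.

General term: C(13,j)·(-x)^j·(2/x)^(13-j), with x-exponent 1j − 1(13−j) = 2j − 13.
Set 2j − 13 = 1: j = 7.
C(13,7) = 1716; (-1)^7 = -1; 2^6 = 64.
Coefficient = 1716 · (-1) · 64 = -109824.

-109824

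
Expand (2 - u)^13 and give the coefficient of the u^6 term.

219648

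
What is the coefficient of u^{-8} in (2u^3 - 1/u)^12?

General term: C(12,j)·(2u^3)^j·(-1/u)^(12-j), with u-exponent 3j − 1(12−j) = 4j − 12.
Set 4j − 12 = -8: j = 1.
C(12,1) = 12; 2^1 = 2; (-1)^11 = -1.
Coefficient = 12 · 2 · (-1) = -24.

-24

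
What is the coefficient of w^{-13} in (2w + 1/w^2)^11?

1320

General term: C(11,j)·(2w)^j·(1/w^2)^(11-j), with w-exponent 1j − 2(11−j) = 3j − 22.
Set 3j − 22 = -13: j = 3.
C(11,3) = 165; 2^3 = 8; 1^8 = 1.
Coefficient = 165 · 8 · 1 = 1320.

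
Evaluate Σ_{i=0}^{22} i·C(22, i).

Differentiating (1+x)^22 and setting x=1: Σ i·C(22,i) = 22·2^21 = 46137344.

46137344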